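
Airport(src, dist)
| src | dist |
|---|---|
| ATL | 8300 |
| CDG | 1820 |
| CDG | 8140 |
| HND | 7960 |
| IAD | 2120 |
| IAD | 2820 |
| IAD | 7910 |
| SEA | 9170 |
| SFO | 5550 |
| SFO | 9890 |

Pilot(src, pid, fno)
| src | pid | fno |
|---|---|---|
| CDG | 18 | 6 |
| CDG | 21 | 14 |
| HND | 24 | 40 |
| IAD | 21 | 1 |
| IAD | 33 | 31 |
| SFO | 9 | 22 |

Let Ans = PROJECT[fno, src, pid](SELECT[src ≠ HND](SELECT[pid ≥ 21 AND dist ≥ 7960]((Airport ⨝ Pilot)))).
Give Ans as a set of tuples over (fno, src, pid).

{(14, CDG, 21)}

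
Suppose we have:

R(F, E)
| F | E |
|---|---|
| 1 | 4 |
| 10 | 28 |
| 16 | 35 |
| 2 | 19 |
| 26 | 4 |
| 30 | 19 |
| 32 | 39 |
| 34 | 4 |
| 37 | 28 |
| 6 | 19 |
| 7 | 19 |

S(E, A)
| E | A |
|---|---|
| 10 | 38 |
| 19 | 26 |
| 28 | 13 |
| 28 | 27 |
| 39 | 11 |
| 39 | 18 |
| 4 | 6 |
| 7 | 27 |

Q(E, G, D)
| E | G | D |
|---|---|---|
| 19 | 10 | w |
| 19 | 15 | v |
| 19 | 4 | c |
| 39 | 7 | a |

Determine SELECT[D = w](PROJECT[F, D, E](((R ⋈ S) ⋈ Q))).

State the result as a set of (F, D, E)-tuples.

Natural join on E: {(1, 4, 6), (10, 28, 13), (10, 28, 27), (2, 19, 26), (26, 4, 6), (30, 19, 26), (32, 39, 11), (32, 39, 18), (34, 4, 6), (37, 28, 13), (37, 28, 27), (6, 19, 26), (7, 19, 26)}
Natural join on E: {(2, 19, 26, 10, w), (2, 19, 26, 15, v), (2, 19, 26, 4, c), (30, 19, 26, 10, w), (30, 19, 26, 15, v), (30, 19, 26, 4, c), (32, 39, 11, 7, a), (32, 39, 18, 7, a), (6, 19, 26, 10, w), (6, 19, 26, 15, v), (6, 19, 26, 4, c), (7, 19, 26, 10, w), (7, 19, 26, 15, v), (7, 19, 26, 4, c)}
π[F, D, E]: project onto (F, D, E) (1 duplicate(s) eliminated) → {(2, c, 19), (2, v, 19), (2, w, 19), (30, c, 19), (30, v, 19), (30, w, 19), (32, a, 39), (6, c, 19), (6, v, 19), (6, w, 19), (7, c, 19), (7, v, 19), (7, w, 19)}
Apply σ_{D = w}; surviving tuples: {(2, w, 19), (30, w, 19), (6, w, 19), (7, w, 19)}

{(2, w, 19), (30, w, 19), (6, w, 19), (7, w, 19)}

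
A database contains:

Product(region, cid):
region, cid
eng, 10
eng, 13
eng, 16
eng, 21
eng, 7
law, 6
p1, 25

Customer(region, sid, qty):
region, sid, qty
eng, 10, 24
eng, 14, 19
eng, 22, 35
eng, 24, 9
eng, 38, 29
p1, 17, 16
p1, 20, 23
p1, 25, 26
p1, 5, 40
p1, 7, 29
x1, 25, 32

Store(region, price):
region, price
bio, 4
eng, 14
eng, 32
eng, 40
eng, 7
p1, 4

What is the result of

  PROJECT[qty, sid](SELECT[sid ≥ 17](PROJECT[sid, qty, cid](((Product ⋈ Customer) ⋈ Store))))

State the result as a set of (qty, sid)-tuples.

{(16, 17), (23, 20), (26, 25), (29, 38), (35, 22), (9, 24)}

Natural join on region: {(eng, 10, 10, 24), (eng, 10, 14, 19), (eng, 10, 22, 35), (eng, 10, 24, 9), (eng, 10, 38, 29), (eng, 13, 10, 24), (eng, 13, 14, 19), (eng, 13, 22, 35), (eng, 13, 24, 9), (eng, 13, 38, 29), (eng, 16, 10, 24), (eng, 16, 14, 19), (eng, 16, 22, 35), (eng, 16, 24, 9), (eng, 16, 38, 29), (eng, 21, 10, 24), (eng, 21, 14, 19), (eng, 21, 22, 35), (eng, 21, 24, 9), (eng, 21, 38, 29), (eng, 7, 10, 24), (eng, 7, 14, 19), (eng, 7, 22, 35), (eng, 7, 24, 9), (eng, 7, 38, 29), (p1, 25, 17, 16), (p1, 25, 20, 23), (p1, 25, 25, 26), (p1, 25, 5, 40), (p1, 25, 7, 29)}
Natural join on region: {(eng, 10, 10, 24, 14), (eng, 10, 10, 24, 32), (eng, 10, 10, 24, 40), (eng, 10, 10, 24, 7), (eng, 10, 14, 19, 14), (eng, 10, 14, 19, 32), (eng, 10, 14, 19, 40), (eng, 10, 14, 19, 7), (eng, 10, 22, 35, 14), (eng, 10, 22, 35, 32), (eng, 10, 22, 35, 40), (eng, 10, 22, 35, 7), (eng, 10, 24, 9, 14), (eng, 10, 24, 9, 32), (eng, 10, 24, 9, 40), (eng, 10, 24, 9, 7), (eng, 10, 38, 29, 14), (eng, 10, 38, 29, 32), (eng, 10, 38, 29, 40), (eng, 10, 38, 29, 7), (eng, 13, 10, 24, 14), (eng, 13, 10, 24, 32), (eng, 13, 10, 24, 40), (eng, 13, 10, 24, 7), (eng, 13, 14, 19, 14), (eng, 13, 14, 19, 32), (eng, 13, 14, 19, 40), (eng, 13, 14, 19, 7), (eng, 13, 22, 35, 14), (eng, 13, 22, 35, 32), (eng, 13, 22, 35, 40), (eng, 13, 22, 35, 7), (eng, 13, 24, 9, 14), (eng, 13, 24, 9, 32), (eng, 13, 24, 9, 40), (eng, 13, 24, 9, 7), (eng, 13, 38, 29, 14), (eng, 13, 38, 29, 32), (eng, 13, 38, 29, 40), (eng, 13, 38, 29, 7), (eng, 16, 10, 24, 14), (eng, 16, 10, 24, 32), (eng, 16, 10, 24, 40), (eng, 16, 10, 24, 7), (eng, 16, 14, 19, 14), (eng, 16, 14, 19, 32), (eng, 16, 14, 19, 40), (eng, 16, 14, 19, 7), (eng, 16, 22, 35, 14), (eng, 16, 22, 35, 32), (eng, 16, 22, 35, 40), (eng, 16, 22, 35, 7), (eng, 16, 24, 9, 14), (eng, 16, 24, 9, 32), (eng, 16, 24, 9, 40), (eng, 16, 24, 9, 7), (eng, 16, 38, 29, 14), (eng, 16, 38, 29, 32), (eng, 16, 38, 29, 40), (eng, 16, 38, 29, 7), (eng, 21, 10, 24, 14), (eng, 21, 10, 24, 32), (eng, 21, 10, 24, 40), (eng, 21, 10, 24, 7), (eng, 21, 14, 19, 14), (eng, 21, 14, 19, 32), (eng, 21, 14, 19, 40), (eng, 21, 14, 19, 7), (eng, 21, 22, 35, 14), (eng, 21, 22, 35, 32), (eng, 21, 22, 35, 40), (eng, 21, 22, 35, 7), (eng, 21, 24, 9, 14), (eng, 21, 24, 9, 32), (eng, 21, 24, 9, 40), (eng, 21, 24, 9, 7), (eng, 21, 38, 29, 14), (eng, 21, 38, 29, 32), (eng, 21, 38, 29, 40), (eng, 21, 38, 29, 7), (eng, 7, 10, 24, 14), (eng, 7, 10, 24, 32), (eng, 7, 10, 24, 40), (eng, 7, 10, 24, 7), (eng, 7, 14, 19, 14), (eng, 7, 14, 19, 32), (eng, 7, 14, 19, 40), (eng, 7, 14, 19, 7), (eng, 7, 22, 35, 14), (eng, 7, 22, 35, 32), (eng, 7, 22, 35, 40), (eng, 7, 22, 35, 7), (eng, 7, 24, 9, 14), (eng, 7, 24, 9, 32), (eng, 7, 24, 9, 40), (eng, 7, 24, 9, 7), (eng, 7, 38, 29, 14), (eng, 7, 38, 29, 32), (eng, 7, 38, 29, 40), (eng, 7, 38, 29, 7), (p1, 25, 17, 16, 4), (p1, 25, 20, 23, 4), (p1, 25, 25, 26, 4), (p1, 25, 5, 40, 4), (p1, 25, 7, 29, 4)}
π_{sid, qty, cid} gives {(10, 24, 10), (10, 24, 13), (10, 24, 16), (10, 24, 21), (10, 24, 7), (14, 19, 10), (14, 19, 13), (14, 19, 16), (14, 19, 21), (14, 19, 7), (17, 16, 25), (20, 23, 25), (22, 35, 10), (22, 35, 13), (22, 35, 16), (22, 35, 21), (22, 35, 7), (24, 9, 10), (24, 9, 13), (24, 9, 16), (24, 9, 21), (24, 9, 7), (25, 26, 25), (38, 29, 10), (38, 29, 13), (38, 29, 16), (38, 29, 21), (38, 29, 7), (5, 40, 25), (7, 29, 25)} (75 duplicate(s) eliminated).
Selection sid ≥ 17: {(17, 16, 25), (20, 23, 25), (22, 35, 10), (22, 35, 13), (22, 35, 16), (22, 35, 21), (22, 35, 7), (24, 9, 10), (24, 9, 13), (24, 9, 16), (24, 9, 21), (24, 9, 7), (25, 26, 25), (38, 29, 10), (38, 29, 13), (38, 29, 16), (38, 29, 21), (38, 29, 7)}
π_{qty, sid} gives {(16, 17), (23, 20), (26, 25), (29, 38), (35, 22), (9, 24)} (12 duplicate(s) eliminated).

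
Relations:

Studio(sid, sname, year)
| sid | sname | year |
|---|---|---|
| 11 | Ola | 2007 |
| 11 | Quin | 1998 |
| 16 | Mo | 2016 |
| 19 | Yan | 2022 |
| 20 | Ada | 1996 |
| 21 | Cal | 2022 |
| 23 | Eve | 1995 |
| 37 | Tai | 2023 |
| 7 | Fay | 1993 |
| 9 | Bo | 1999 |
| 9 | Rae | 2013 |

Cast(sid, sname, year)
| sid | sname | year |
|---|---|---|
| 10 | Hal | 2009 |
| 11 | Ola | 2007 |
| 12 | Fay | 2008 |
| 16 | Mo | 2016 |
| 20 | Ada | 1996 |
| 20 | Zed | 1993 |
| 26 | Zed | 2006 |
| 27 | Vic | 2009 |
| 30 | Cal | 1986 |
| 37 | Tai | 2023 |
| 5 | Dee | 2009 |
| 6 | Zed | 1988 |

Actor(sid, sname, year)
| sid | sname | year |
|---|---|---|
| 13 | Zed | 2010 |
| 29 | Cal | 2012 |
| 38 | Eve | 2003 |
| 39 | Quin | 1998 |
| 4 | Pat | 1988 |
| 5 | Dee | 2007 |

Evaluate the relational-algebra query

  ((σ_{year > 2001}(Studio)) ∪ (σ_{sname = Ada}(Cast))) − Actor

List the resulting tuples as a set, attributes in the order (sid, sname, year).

Filtering on year > 2001 leaves {(11, Ola, 2007), (16, Mo, 2016), (19, Yan, 2022), (21, Cal, 2022), (37, Tai, 2023), (9, Rae, 2013)}.
Filtering on sname = Ada leaves {(20, Ada, 1996)}.
Union: {(11, Ola, 2007), (16, Mo, 2016), (19, Yan, 2022), (21, Cal, 2022), (37, Tai, 2023), (9, Rae, 2013)} with {(20, Ada, 1996)} → {(11, Ola, 2007), (16, Mo, 2016), (19, Yan, 2022), (20, Ada, 1996), (21, Cal, 2022), (37, Tai, 2023), (9, Rae, 2013)}
Difference: {(11, Ola, 2007), (16, Mo, 2016), (19, Yan, 2022), (20, Ada, 1996), (21, Cal, 2022), (37, Tai, 2023), (9, Rae, 2013)} with {(13, Zed, 2010), (29, Cal, 2012), (38, Eve, 2003), (39, Quin, 1998), (4, Pat, 1988), (5, Dee, 2007)} → {(11, Ola, 2007), (16, Mo, 2016), (19, Yan, 2022), (20, Ada, 1996), (21, Cal, 2022), (37, Tai, 2023), (9, Rae, 2013)}

{(11, Ola, 2007), (16, Mo, 2016), (19, Yan, 2022), (20, Ada, 1996), (21, Cal, 2022), (37, Tai, 2023), (9, Rae, 2013)}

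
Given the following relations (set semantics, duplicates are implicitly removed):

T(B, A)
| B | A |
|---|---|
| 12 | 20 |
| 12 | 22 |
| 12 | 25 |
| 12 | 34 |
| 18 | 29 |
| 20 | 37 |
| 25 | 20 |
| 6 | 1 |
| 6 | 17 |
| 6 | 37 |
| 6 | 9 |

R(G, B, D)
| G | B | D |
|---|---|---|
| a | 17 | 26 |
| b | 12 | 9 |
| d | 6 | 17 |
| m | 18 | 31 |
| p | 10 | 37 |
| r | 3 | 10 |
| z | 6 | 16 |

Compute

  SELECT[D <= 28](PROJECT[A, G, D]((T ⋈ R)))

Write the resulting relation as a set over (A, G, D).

{(1, d, 17), (1, z, 16), (17, d, 17), (17, z, 16), (20, b, 9), (22, b, 9), (25, b, 9), (34, b, 9), (37, d, 17), (37, z, 16), (9, d, 17), (9, z, 16)}

T ⋈ R (natural join on B): {(12, 20, b, 9), (12, 22, b, 9), (12, 25, b, 9), (12, 34, b, 9), (18, 29, m, 31), (6, 1, d, 17), (6, 1, z, 16), (6, 17, d, 17), (6, 17, z, 16), (6, 37, d, 17), (6, 37, z, 16), (6, 9, d, 17), (6, 9, z, 16)}
Keep only column(s) A, G, D: {(1, d, 17), (1, z, 16), (17, d, 17), (17, z, 16), (20, b, 9), (22, b, 9), (25, b, 9), (29, m, 31), (34, b, 9), (37, d, 17), (37, z, 16), (9, d, 17), (9, z, 16)}
Apply σ_{D <= 28}; surviving tuples: {(1, d, 17), (1, z, 16), (17, d, 17), (17, z, 16), (20, b, 9), (22, b, 9), (25, b, 9), (34, b, 9), (37, d, 17), (37, z, 16), (9, d, 17), (9, z, 16)}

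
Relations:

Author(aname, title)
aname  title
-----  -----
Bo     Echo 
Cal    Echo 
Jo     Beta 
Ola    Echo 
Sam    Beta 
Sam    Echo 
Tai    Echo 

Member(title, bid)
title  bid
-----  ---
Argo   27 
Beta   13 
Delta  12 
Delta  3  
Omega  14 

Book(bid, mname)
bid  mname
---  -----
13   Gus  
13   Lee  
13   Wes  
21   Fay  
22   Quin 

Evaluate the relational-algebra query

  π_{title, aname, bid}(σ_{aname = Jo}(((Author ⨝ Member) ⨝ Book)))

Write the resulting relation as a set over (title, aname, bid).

Joining Author and Member on title yields {(Jo, Beta, 13), (Sam, Beta, 13)}.
Joining (Author ⨝ Member) and Book on bid yields {(Jo, Beta, 13, Gus), (Jo, Beta, 13, Lee), (Jo, Beta, 13, Wes), (Sam, Beta, 13, Gus), (Sam, Beta, 13, Lee), (Sam, Beta, 13, Wes)}.
Apply σ_{aname = Jo}; surviving tuples: {(Jo, Beta, 13, Gus), (Jo, Beta, 13, Lee), (Jo, Beta, 13, Wes)}
π[title, aname, bid]: project onto (title, aname, bid) (2 duplicate(s) eliminated) → {(Beta, Jo, 13)}

{(Beta, Jo, 13)}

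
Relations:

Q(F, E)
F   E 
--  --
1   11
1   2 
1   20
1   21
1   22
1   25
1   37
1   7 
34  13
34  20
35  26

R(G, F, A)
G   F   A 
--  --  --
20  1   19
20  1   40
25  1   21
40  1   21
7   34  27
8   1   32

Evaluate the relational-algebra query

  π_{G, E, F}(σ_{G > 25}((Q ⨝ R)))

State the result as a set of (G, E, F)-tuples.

{(40, 11, 1), (40, 2, 1), (40, 20, 1), (40, 21, 1), (40, 22, 1), (40, 25, 1), (40, 37, 1), (40, 7, 1)}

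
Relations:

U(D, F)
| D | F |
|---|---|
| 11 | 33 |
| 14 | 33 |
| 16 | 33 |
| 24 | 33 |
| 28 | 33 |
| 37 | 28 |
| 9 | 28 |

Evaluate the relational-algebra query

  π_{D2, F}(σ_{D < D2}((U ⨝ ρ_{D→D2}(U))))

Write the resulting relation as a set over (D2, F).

ρ[D→D2]: schema becomes (D2, F); tuples unchanged.
Joining U and ρ_{D→D2}(U) on F yields {(11, 33, 11), (11, 33, 14), (11, 33, 16), (11, 33, 24), (11, 33, 28), (14, 33, 11), (14, 33, 14), (14, 33, 16), (14, 33, 24), (14, 33, 28), (16, 33, 11), (16, 33, 14), (16, 33, 16), (16, 33, 24), (16, 33, 28), (24, 33, 11), (24, 33, 14), (24, 33, 16), (24, 33, 24), (24, 33, 28), (28, 33, 11), (28, 33, 14), (28, 33, 16), (28, 33, 24), (28, 33, 28), (37, 28, 37), (37, 28, 9), (9, 28, 37), (9, 28, 9)}.
Filtering on D < D2 leaves {(11, 33, 14), (11, 33, 16), (11, 33, 24), (11, 33, 28), (14, 33, 16), (14, 33, 24), (14, 33, 28), (16, 33, 24), (16, 33, 28), (24, 33, 28), (9, 28, 37)}.
Keep only column(s) D2, F (6 duplicate(s) eliminated): {(14, 33), (16, 33), (24, 33), (28, 33), (37, 28)}

{(14, 33), (16, 33), (24, 33), (28, 33), (37, 28)}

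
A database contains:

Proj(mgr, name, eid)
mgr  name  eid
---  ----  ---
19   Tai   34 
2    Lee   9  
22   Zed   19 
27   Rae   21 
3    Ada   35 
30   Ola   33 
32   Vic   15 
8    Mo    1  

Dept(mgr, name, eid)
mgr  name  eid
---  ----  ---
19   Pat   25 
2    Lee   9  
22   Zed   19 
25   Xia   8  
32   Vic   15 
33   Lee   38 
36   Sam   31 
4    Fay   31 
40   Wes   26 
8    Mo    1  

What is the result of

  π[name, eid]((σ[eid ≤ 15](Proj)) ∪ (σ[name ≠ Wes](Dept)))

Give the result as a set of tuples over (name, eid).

{(Fay, 31), (Lee, 38), (Lee, 9), (Mo, 1), (Pat, 25), (Sam, 31), (Vic, 15), (Xia, 8), (Zed, 19)}

σ[eid ≤ 15]: keep tuples satisfying eid ≤ 15 → {(2, Lee, 9), (32, Vic, 15), (8, Mo, 1)}
σ[name ≠ Wes]: keep tuples satisfying name ≠ Wes → {(19, Pat, 25), (2, Lee, 9), (22, Zed, 19), (25, Xia, 8), (32, Vic, 15), (33, Lee, 38), (36, Sam, 31), (4, Fay, 31), (8, Mo, 1)}
Taking the union: {(19, Pat, 25), (2, Lee, 9), (22, Zed, 19), (25, Xia, 8), (32, Vic, 15), (33, Lee, 38), (36, Sam, 31), (4, Fay, 31), (8, Mo, 1)}
Projecting to name, eid: {(Fay, 31), (Lee, 38), (Lee, 9), (Mo, 1), (Pat, 25), (Sam, 31), (Vic, 15), (Xia, 8), (Zed, 19)}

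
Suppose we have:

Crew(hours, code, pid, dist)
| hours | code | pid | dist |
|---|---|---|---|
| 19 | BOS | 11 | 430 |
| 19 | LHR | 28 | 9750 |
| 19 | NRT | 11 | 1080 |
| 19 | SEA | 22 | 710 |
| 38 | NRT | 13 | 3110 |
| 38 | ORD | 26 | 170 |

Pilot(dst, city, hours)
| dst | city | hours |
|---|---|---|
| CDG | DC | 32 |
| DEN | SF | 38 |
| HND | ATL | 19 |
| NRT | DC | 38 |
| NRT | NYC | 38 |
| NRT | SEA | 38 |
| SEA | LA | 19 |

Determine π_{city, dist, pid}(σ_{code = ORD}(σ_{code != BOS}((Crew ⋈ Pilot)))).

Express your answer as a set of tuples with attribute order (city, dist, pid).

Joining Crew and Pilot on hours yields {(19, BOS, 11, 430, HND, ATL), (19, BOS, 11, 430, SEA, LA), (19, LHR, 28, 9750, HND, ATL), (19, LHR, 28, 9750, SEA, LA), (19, NRT, 11, 1080, HND, ATL), (19, NRT, 11, 1080, SEA, LA), (19, SEA, 22, 710, HND, ATL), (19, SEA, 22, 710, SEA, LA), (38, NRT, 13, 3110, DEN, SF), (38, NRT, 13, 3110, NRT, DC), (38, NRT, 13, 3110, NRT, NYC), (38, NRT, 13, 3110, NRT, SEA), (38, ORD, 26, 170, DEN, SF), (38, ORD, 26, 170, NRT, DC), (38, ORD, 26, 170, NRT, NYC), (38, ORD, 26, 170, NRT, SEA)}.
Selection code != BOS: {(19, LHR, 28, 9750, HND, ATL), (19, LHR, 28, 9750, SEA, LA), (19, NRT, 11, 1080, HND, ATL), (19, NRT, 11, 1080, SEA, LA), (19, SEA, 22, 710, HND, ATL), (19, SEA, 22, 710, SEA, LA), (38, NRT, 13, 3110, DEN, SF), (38, NRT, 13, 3110, NRT, DC), (38, NRT, 13, 3110, NRT, NYC), (38, NRT, 13, 3110, NRT, SEA), (38, ORD, 26, 170, DEN, SF), (38, ORD, 26, 170, NRT, DC), (38, ORD, 26, 170, NRT, NYC), (38, ORD, 26, 170, NRT, SEA)}
Selection code = ORD: {(38, ORD, 26, 170, DEN, SF), (38, ORD, 26, 170, NRT, DC), (38, ORD, 26, 170, NRT, NYC), (38, ORD, 26, 170, NRT, SEA)}
Keep only column(s) city, dist, pid: {(DC, 170, 26), (NYC, 170, 26), (SEA, 170, 26), (SF, 170, 26)}

{(DC, 170, 26), (NYC, 170, 26), (SEA, 170, 26), (SF, 170, 26)}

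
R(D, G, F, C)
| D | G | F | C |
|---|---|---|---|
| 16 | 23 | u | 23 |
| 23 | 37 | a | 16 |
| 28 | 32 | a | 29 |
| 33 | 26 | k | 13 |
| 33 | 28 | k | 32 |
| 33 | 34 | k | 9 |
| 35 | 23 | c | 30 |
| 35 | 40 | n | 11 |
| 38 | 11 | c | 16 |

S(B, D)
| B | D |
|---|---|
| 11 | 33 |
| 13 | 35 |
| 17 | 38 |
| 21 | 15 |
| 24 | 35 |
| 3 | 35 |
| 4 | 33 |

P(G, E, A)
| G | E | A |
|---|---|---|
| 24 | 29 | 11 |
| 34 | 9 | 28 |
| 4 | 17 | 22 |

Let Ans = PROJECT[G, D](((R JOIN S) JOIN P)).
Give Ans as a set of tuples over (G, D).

{(34, 33)}

Natural join on D: {(33, 26, k, 13, 11), (33, 26, k, 13, 4), (33, 28, k, 32, 11), (33, 28, k, 32, 4), (33, 34, k, 9, 11), (33, 34, k, 9, 4), (35, 23, c, 30, 13), (35, 23, c, 30, 24), (35, 23, c, 30, 3), (35, 40, n, 11, 13), (35, 40, n, 11, 24), (35, 40, n, 11, 3), (38, 11, c, 16, 17)}
Natural join on G: {(33, 34, k, 9, 11, 9, 28), (33, 34, k, 9, 4, 9, 28)}
Projecting to G, D (1 duplicate(s) eliminated): {(34, 33)}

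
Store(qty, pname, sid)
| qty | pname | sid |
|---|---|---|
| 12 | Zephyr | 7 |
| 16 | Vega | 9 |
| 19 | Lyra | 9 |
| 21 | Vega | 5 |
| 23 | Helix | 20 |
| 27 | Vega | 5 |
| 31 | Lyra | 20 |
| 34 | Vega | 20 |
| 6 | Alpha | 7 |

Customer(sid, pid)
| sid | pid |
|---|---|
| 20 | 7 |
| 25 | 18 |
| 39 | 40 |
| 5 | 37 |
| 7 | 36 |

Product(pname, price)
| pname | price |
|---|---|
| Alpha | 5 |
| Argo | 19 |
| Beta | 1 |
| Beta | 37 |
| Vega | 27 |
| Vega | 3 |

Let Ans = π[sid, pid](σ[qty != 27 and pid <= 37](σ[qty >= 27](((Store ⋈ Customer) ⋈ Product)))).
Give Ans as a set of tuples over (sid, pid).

{(20, 7)}

Store ⋈ Customer (natural join on sid): {(12, Zephyr, 7, 36), (21, Vega, 5, 37), (23, Helix, 20, 7), (27, Vega, 5, 37), (31, Lyra, 20, 7), (34, Vega, 20, 7), (6, Alpha, 7, 36)}
(Store ⋈ Customer) ⋈ Product (natural join on pname): {(21, Vega, 5, 37, 27), (21, Vega, 5, 37, 3), (27, Vega, 5, 37, 27), (27, Vega, 5, 37, 3), (34, Vega, 20, 7, 27), (34, Vega, 20, 7, 3), (6, Alpha, 7, 36, 5)}
Selection qty >= 27: {(27, Vega, 5, 37, 27), (27, Vega, 5, 37, 3), (34, Vega, 20, 7, 27), (34, Vega, 20, 7, 3)}
Selection qty != 27 and pid <= 37: {(34, Vega, 20, 7, 27), (34, Vega, 20, 7, 3)}
Keep only column(s) sid, pid (1 duplicate(s) eliminated): {(20, 7)}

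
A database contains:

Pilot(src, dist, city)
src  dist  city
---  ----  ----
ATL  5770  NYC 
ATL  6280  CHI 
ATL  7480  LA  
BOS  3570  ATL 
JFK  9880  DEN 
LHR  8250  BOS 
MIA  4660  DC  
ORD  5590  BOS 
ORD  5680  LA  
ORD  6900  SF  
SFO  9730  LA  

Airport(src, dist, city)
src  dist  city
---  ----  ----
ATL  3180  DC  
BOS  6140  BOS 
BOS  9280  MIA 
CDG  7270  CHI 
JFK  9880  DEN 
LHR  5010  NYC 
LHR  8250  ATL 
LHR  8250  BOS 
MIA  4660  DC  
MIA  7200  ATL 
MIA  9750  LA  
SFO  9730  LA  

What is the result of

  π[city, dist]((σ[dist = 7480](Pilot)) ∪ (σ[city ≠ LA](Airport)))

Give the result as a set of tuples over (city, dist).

{(ATL, 7200), (ATL, 8250), (BOS, 6140), (BOS, 8250), (CHI, 7270), (DC, 3180), (DC, 4660), (DEN, 9880), (LA, 7480), (MIA, 9280), (NYC, 5010)}

σ[dist = 7480]: keep tuples satisfying dist = 7480 → {(ATL, 7480, LA)}
σ[city ≠ LA]: keep tuples satisfying city ≠ LA → {(ATL, 3180, DC), (BOS, 6140, BOS), (BOS, 9280, MIA), (CDG, 7270, CHI), (JFK, 9880, DEN), (LHR, 5010, NYC), (LHR, 8250, ATL), (LHR, 8250, BOS), (MIA, 4660, DC), (MIA, 7200, ATL)}
Taking the union: {(ATL, 3180, DC), (ATL, 7480, LA), (BOS, 6140, BOS), (BOS, 9280, MIA), (CDG, 7270, CHI), (JFK, 9880, DEN), (LHR, 5010, NYC), (LHR, 8250, ATL), (LHR, 8250, BOS), (MIA, 4660, DC), (MIA, 7200, ATL)}
π[city, dist]: project onto (city, dist) → {(ATL, 7200), (ATL, 8250), (BOS, 6140), (BOS, 8250), (CHI, 7270), (DC, 3180), (DC, 4660), (DEN, 9880), (LA, 7480), (MIA, 9280), (NYC, 5010)}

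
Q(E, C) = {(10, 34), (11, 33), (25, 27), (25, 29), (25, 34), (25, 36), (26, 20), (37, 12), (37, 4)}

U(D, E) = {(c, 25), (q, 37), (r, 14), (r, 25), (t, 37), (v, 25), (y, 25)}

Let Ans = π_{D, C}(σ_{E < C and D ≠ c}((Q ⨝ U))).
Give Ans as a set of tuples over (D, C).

Q ⋈ U (natural join on E): {(25, 27, c), (25, 27, r), (25, 27, v), (25, 27, y), (25, 29, c), (25, 29, r), (25, 29, v), (25, 29, y), (25, 34, c), (25, 34, r), (25, 34, v), (25, 34, y), (25, 36, c), (25, 36, r), (25, 36, v), (25, 36, y), (37, 12, q), (37, 12, t), (37, 4, q), (37, 4, t)}
Filtering on E < C and D ≠ c leaves {(25, 27, r), (25, 27, v), (25, 27, y), (25, 29, r), (25, 29, v), (25, 29, y), (25, 34, r), (25, 34, v), (25, 34, y), (25, 36, r), (25, 36, v), (25, 36, y)}.
π_{D, C} gives {(r, 27), (r, 29), (r, 34), (r, 36), (v, 27), (v, 29), (v, 34), (v, 36), (y, 27), (y, 29), (y, 34), (y, 36)}.

{(r, 27), (r, 29), (r, 34), (r, 36), (v, 27), (v, 29), (v, 34), (v, 36), (y, 27), (y, 29), (y, 34), (y, 36)}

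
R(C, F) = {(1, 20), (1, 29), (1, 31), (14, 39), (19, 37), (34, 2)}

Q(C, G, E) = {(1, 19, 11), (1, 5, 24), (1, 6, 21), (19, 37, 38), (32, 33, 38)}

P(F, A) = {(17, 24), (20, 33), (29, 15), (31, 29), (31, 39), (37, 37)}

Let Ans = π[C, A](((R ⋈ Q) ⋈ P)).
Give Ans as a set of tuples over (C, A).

R ⋈ Q (natural join on C): {(1, 20, 19, 11), (1, 20, 5, 24), (1, 20, 6, 21), (1, 29, 19, 11), (1, 29, 5, 24), (1, 29, 6, 21), (1, 31, 19, 11), (1, 31, 5, 24), (1, 31, 6, 21), (19, 37, 37, 38)}
(R ⋈ Q) ⋈ P (natural join on F): {(1, 20, 19, 11, 33), (1, 20, 5, 24, 33), (1, 20, 6, 21, 33), (1, 29, 19, 11, 15), (1, 29, 5, 24, 15), (1, 29, 6, 21, 15), (1, 31, 19, 11, 29), (1, 31, 19, 11, 39), (1, 31, 5, 24, 29), (1, 31, 5, 24, 39), (1, 31, 6, 21, 29), (1, 31, 6, 21, 39), (19, 37, 37, 38, 37)}
Projecting to C, A (8 duplicate(s) eliminated): {(1, 15), (1, 29), (1, 33), (1, 39), (19, 37)}

{(1, 15), (1, 29), (1, 33), (1, 39), (19, 37)}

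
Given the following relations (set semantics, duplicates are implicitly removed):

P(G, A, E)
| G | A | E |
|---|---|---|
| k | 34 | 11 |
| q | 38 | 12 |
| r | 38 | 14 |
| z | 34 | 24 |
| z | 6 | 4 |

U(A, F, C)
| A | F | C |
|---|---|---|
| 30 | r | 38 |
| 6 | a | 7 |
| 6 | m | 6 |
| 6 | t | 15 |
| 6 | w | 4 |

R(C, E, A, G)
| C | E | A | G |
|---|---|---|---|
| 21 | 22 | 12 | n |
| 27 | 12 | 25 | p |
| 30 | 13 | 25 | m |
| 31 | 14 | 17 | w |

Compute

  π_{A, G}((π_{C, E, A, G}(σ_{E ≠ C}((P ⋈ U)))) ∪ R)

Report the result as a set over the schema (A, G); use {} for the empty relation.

{(12, n), (17, w), (25, m), (25, p), (6, z)}

Joining P and U on A yields {(z, 6, 4, a, 7), (z, 6, 4, m, 6), (z, 6, 4, t, 15), (z, 6, 4, w, 4)}.
σ[E ≠ C]: keep tuples satisfying E ≠ C → {(z, 6, 4, a, 7), (z, 6, 4, m, 6), (z, 6, 4, t, 15)}
Keep only column(s) C, E, A, G: {(15, 4, 6, z), (6, 4, 6, z), (7, 4, 6, z)}
Set union of the two operands is {(15, 4, 6, z), (21, 22, 12, n), (27, 12, 25, p), (30, 13, 25, m), (31, 14, 17, w), (6, 4, 6, z), (7, 4, 6, z)}.
Keep only column(s) A, G (2 duplicate(s) eliminated): {(12, n), (17, w), (25, m), (25, p), (6, z)}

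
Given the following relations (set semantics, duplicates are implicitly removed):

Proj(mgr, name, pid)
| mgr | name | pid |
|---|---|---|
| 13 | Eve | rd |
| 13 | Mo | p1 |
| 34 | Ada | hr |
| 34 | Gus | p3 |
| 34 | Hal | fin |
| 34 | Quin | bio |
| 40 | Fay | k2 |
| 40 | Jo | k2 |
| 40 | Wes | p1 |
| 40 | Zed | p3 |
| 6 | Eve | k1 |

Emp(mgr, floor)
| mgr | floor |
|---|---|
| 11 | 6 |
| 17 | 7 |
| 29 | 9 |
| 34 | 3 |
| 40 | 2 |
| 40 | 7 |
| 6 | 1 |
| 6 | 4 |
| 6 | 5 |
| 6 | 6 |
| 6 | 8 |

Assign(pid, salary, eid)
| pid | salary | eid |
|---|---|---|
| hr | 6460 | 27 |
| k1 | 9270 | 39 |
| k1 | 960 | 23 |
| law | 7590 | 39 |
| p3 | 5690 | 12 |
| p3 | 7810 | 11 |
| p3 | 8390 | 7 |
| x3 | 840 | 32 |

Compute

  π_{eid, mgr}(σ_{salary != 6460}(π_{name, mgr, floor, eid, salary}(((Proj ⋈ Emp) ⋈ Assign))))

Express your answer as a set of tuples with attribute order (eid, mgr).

{(11, 34), (11, 40), (12, 34), (12, 40), (23, 6), (39, 6), (7, 34), (7, 40)}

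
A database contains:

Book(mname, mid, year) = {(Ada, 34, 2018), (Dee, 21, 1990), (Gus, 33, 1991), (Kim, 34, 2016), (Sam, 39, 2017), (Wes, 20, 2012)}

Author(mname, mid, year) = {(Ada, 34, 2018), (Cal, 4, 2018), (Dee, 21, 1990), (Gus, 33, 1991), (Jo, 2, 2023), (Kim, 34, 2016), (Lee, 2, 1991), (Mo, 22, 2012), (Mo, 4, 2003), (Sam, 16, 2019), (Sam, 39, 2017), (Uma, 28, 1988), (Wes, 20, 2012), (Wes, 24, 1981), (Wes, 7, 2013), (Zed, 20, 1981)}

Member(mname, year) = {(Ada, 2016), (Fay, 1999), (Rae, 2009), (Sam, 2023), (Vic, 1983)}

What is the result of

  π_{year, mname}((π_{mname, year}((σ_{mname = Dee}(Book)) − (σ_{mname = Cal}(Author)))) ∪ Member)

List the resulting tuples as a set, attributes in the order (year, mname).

Apply σ_{mname = Dee}; surviving tuples: {(Dee, 21, 1990)}
Apply σ_{mname = Cal}; surviving tuples: {(Cal, 4, 2018)}
Difference: {(Dee, 21, 1990)} with {(Cal, 4, 2018)} → {(Dee, 21, 1990)}
Keep only column(s) mname, year: {(Dee, 1990)}
Union: {(Dee, 1990)} with {(Ada, 2016), (Fay, 1999), (Rae, 2009), (Sam, 2023), (Vic, 1983)} → {(Ada, 2016), (Dee, 1990), (Fay, 1999), (Rae, 2009), (Sam, 2023), (Vic, 1983)}
Keep only column(s) year, mname: {(1983, Vic), (1990, Dee), (1999, Fay), (2009, Rae), (2016, Ada), (2023, Sam)}

{(1983, Vic), (1990, Dee), (1999, Fay), (2009, Rae), (2016, Ada), (2023, Sam)}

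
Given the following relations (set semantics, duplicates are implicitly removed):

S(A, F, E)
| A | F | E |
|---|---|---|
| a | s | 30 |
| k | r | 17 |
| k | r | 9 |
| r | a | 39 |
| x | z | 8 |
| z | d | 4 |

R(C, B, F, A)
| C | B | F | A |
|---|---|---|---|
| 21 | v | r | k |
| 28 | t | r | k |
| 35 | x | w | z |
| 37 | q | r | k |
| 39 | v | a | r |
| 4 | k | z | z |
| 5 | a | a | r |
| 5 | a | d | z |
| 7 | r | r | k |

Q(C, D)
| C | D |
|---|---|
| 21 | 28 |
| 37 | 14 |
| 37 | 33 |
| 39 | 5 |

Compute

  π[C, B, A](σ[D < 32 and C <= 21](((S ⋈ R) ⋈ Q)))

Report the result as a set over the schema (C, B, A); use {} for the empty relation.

{(21, v, k)}

Joining S and R on A, F yields {(k, r, 17, 21, v), (k, r, 17, 28, t), (k, r, 17, 37, q), (k, r, 17, 7, r), (k, r, 9, 21, v), (k, r, 9, 28, t), (k, r, 9, 37, q), (k, r, 9, 7, r), (r, a, 39, 39, v), (r, a, 39, 5, a), (z, d, 4, 5, a)}.
Joining (S ⋈ R) and Q on C yields {(k, r, 17, 21, v, 28), (k, r, 17, 37, q, 14), (k, r, 17, 37, q, 33), (k, r, 9, 21, v, 28), (k, r, 9, 37, q, 14), (k, r, 9, 37, q, 33), (r, a, 39, 39, v, 5)}.
Selection D < 32 and C <= 21: {(k, r, 17, 21, v, 28), (k, r, 9, 21, v, 28)}
Keep only column(s) C, B, A (1 duplicate(s) eliminated): {(21, v, k)}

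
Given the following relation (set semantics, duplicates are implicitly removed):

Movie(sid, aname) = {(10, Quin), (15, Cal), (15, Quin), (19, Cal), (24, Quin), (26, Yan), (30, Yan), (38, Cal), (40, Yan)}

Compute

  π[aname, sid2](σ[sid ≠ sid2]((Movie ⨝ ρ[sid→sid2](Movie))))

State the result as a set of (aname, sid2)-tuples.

ρ[sid→sid2]: schema becomes (sid2, aname); tuples unchanged.
Movie ⋈ ρ[sid→sid2](Movie) (natural join on aname): {(10, Quin, 10), (10, Quin, 15), (10, Quin, 24), (15, Cal, 15), (15, Cal, 19), (15, Cal, 38), (15, Quin, 10), (15, Quin, 15), (15, Quin, 24), (19, Cal, 15), (19, Cal, 19), (19, Cal, 38), (24, Quin, 10), (24, Quin, 15), (24, Quin, 24), (26, Yan, 26), (26, Yan, 30), (26, Yan, 40), (30, Yan, 26), (30, Yan, 30), (30, Yan, 40), (38, Cal, 15), (38, Cal, 19), (38, Cal, 38), (40, Yan, 26), (40, Yan, 30), (40, Yan, 40)}
σ[sid ≠ sid2]: keep tuples satisfying sid ≠ sid2 → {(10, Quin, 15), (10, Quin, 24), (15, Cal, 19), (15, Cal, 38), (15, Quin, 10), (15, Quin, 24), (19, Cal, 15), (19, Cal, 38), (24, Quin, 10), (24, Quin, 15), (26, Yan, 30), (26, Yan, 40), (30, Yan, 26), (30, Yan, 40), (38, Cal, 15), (38, Cal, 19), (40, Yan, 26), (40, Yan, 30)}
π_{aname, sid2} gives {(Cal, 15), (Cal, 19), (Cal, 38), (Quin, 10), (Quin, 15), (Quin, 24), (Yan, 26), (Yan, 30), (Yan, 40)} (9 duplicate(s) eliminated).

{(Cal, 15), (Cal, 19), (Cal, 38), (Quin, 10), (Quin, 15), (Quin, 24), (Yan, 26), (Yan, 30), (Yan, 40)}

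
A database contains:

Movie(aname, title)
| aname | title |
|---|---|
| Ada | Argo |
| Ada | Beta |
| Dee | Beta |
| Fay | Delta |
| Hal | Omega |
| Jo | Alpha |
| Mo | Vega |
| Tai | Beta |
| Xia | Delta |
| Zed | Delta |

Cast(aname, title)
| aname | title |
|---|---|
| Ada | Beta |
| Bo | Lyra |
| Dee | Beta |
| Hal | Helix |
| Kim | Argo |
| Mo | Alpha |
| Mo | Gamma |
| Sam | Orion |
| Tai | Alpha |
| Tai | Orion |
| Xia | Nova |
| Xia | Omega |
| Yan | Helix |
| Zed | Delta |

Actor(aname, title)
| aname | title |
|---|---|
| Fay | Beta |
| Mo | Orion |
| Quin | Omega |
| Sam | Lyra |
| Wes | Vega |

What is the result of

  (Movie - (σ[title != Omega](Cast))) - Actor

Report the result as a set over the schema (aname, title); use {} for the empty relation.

σ[title != Omega]: keep tuples satisfying title != Omega → {(Ada, Beta), (Bo, Lyra), (Dee, Beta), (Hal, Helix), (Kim, Argo), (Mo, Alpha), (Mo, Gamma), (Sam, Orion), (Tai, Alpha), (Tai, Orion), (Xia, Nova), (Yan, Helix), (Zed, Delta)}
Difference: {(Ada, Argo), (Ada, Beta), (Dee, Beta), (Fay, Delta), (Hal, Omega), (Jo, Alpha), (Mo, Vega), (Tai, Beta), (Xia, Delta), (Zed, Delta)} with {(Ada, Beta), (Bo, Lyra), (Dee, Beta), (Hal, Helix), (Kim, Argo), (Mo, Alpha), (Mo, Gamma), (Sam, Orion), (Tai, Alpha), (Tai, Orion), (Xia, Nova), (Yan, Helix), (Zed, Delta)} → {(Ada, Argo), (Fay, Delta), (Hal, Omega), (Jo, Alpha), (Mo, Vega), (Tai, Beta), (Xia, Delta)}
Difference: {(Ada, Argo), (Fay, Delta), (Hal, Omega), (Jo, Alpha), (Mo, Vega), (Tai, Beta), (Xia, Delta)} with {(Fay, Beta), (Mo, Orion), (Quin, Omega), (Sam, Lyra), (Wes, Vega)} → {(Ada, Argo), (Fay, Delta), (Hal, Omega), (Jo, Alpha), (Mo, Vega), (Tai, Beta), (Xia, Delta)}

{(Ada, Argo), (Fay, Delta), (Hal, Omega), (Jo, Alpha), (Mo, Vega), (Tai, Beta), (Xia, Delta)}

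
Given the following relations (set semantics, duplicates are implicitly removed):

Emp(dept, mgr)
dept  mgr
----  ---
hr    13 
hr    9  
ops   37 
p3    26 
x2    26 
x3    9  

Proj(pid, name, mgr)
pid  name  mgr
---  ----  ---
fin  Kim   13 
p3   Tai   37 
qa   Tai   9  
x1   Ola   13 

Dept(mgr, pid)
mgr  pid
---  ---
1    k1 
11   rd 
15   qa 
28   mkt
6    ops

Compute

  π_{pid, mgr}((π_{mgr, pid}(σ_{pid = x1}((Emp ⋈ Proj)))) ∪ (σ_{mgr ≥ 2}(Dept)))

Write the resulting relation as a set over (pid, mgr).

{(mkt, 28), (ops, 6), (qa, 15), (rd, 11), (x1, 13)}

Emp ⋈ Proj (natural join on mgr): {(hr, 13, fin, Kim), (hr, 13, x1, Ola), (hr, 9, qa, Tai), (ops, 37, p3, Tai), (x3, 9, qa, Tai)}
σ[pid = x1]: keep tuples satisfying pid = x1 → {(hr, 13, x1, Ola)}
π[mgr, pid]: project onto (mgr, pid) → {(13, x1)}
σ[mgr ≥ 2]: keep tuples satisfying mgr ≥ 2 → {(11, rd), (15, qa), (28, mkt), (6, ops)}
Set union of the two operands is {(11, rd), (13, x1), (15, qa), (28, mkt), (6, ops)}.
π[pid, mgr]: project onto (pid, mgr) → {(mkt, 28), (ops, 6), (qa, 15), (rd, 11), (x1, 13)}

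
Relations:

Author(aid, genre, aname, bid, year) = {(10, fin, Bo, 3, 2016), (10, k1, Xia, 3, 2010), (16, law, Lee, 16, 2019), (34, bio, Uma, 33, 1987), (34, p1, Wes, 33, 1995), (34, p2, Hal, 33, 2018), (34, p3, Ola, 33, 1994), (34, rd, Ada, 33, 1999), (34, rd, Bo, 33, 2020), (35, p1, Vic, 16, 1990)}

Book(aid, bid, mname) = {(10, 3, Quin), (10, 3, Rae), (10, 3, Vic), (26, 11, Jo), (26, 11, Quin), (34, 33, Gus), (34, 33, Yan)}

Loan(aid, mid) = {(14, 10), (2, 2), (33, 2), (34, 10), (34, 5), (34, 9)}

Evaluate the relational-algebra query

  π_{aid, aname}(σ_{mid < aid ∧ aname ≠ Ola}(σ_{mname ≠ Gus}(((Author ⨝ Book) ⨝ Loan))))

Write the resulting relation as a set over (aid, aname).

Joining Author and Book on aid, bid yields {(10, fin, Bo, 3, 2016, Quin), (10, fin, Bo, 3, 2016, Rae), (10, fin, Bo, 3, 2016, Vic), (10, k1, Xia, 3, 2010, Quin), (10, k1, Xia, 3, 2010, Rae), (10, k1, Xia, 3, 2010, Vic), (34, bio, Uma, 33, 1987, Gus), (34, bio, Uma, 33, 1987, Yan), (34, p1, Wes, 33, 1995, Gus), (34, p1, Wes, 33, 1995, Yan), (34, p2, Hal, 33, 2018, Gus), (34, p2, Hal, 33, 2018, Yan), (34, p3, Ola, 33, 1994, Gus), (34, p3, Ola, 33, 1994, Yan), (34, rd, Ada, 33, 1999, Gus), (34, rd, Ada, 33, 1999, Yan), (34, rd, Bo, 33, 2020, Gus), (34, rd, Bo, 33, 2020, Yan)}.
Joining (Author ⨝ Book) and Loan on aid yields {(34, bio, Uma, 33, 1987, Gus, 10), (34, bio, Uma, 33, 1987, Gus, 5), (34, bio, Uma, 33, 1987, Gus, 9), (34, bio, Uma, 33, 1987, Yan, 10), (34, bio, Uma, 33, 1987, Yan, 5), (34, bio, Uma, 33, 1987, Yan, 9), (34, p1, Wes, 33, 1995, Gus, 10), (34, p1, Wes, 33, 1995, Gus, 5), (34, p1, Wes, 33, 1995, Gus, 9), (34, p1, Wes, 33, 1995, Yan, 10), (34, p1, Wes, 33, 1995, Yan, 5), (34, p1, Wes, 33, 1995, Yan, 9), (34, p2, Hal, 33, 2018, Gus, 10), (34, p2, Hal, 33, 2018, Gus, 5), (34, p2, Hal, 33, 2018, Gus, 9), (34, p2, Hal, 33, 2018, Yan, 10), (34, p2, Hal, 33, 2018, Yan, 5), (34, p2, Hal, 33, 2018, Yan, 9), (34, p3, Ola, 33, 1994, Gus, 10), (34, p3, Ola, 33, 1994, Gus, 5), (34, p3, Ola, 33, 1994, Gus, 9), (34, p3, Ola, 33, 1994, Yan, 10), (34, p3, Ola, 33, 1994, Yan, 5), (34, p3, Ola, 33, 1994, Yan, 9), (34, rd, Ada, 33, 1999, Gus, 10), (34, rd, Ada, 33, 1999, Gus, 5), (34, rd, Ada, 33, 1999, Gus, 9), (34, rd, Ada, 33, 1999, Yan, 10), (34, rd, Ada, 33, 1999, Yan, 5), (34, rd, Ada, 33, 1999, Yan, 9), (34, rd, Bo, 33, 2020, Gus, 10), (34, rd, Bo, 33, 2020, Gus, 5), (34, rd, Bo, 33, 2020, Gus, 9), (34, rd, Bo, 33, 2020, Yan, 10), (34, rd, Bo, 33, 2020, Yan, 5), (34, rd, Bo, 33, 2020, Yan, 9)}.
Filtering on mname ≠ Gus leaves {(34, bio, Uma, 33, 1987, Yan, 10), (34, bio, Uma, 33, 1987, Yan, 5), (34, bio, Uma, 33, 1987, Yan, 9), (34, p1, Wes, 33, 1995, Yan, 10), (34, p1, Wes, 33, 1995, Yan, 5), (34, p1, Wes, 33, 1995, Yan, 9), (34, p2, Hal, 33, 2018, Yan, 10), (34, p2, Hal, 33, 2018, Yan, 5), (34, p2, Hal, 33, 2018, Yan, 9), (34, p3, Ola, 33, 1994, Yan, 10), (34, p3, Ola, 33, 1994, Yan, 5), (34, p3, Ola, 33, 1994, Yan, 9), (34, rd, Ada, 33, 1999, Yan, 10), (34, rd, Ada, 33, 1999, Yan, 5), (34, rd, Ada, 33, 1999, Yan, 9), (34, rd, Bo, 33, 2020, Yan, 10), (34, rd, Bo, 33, 2020, Yan, 5), (34, rd, Bo, 33, 2020, Yan, 9)}.
Filtering on mid < aid ∧ aname ≠ Ola leaves {(34, bio, Uma, 33, 1987, Yan, 10), (34, bio, Uma, 33, 1987, Yan, 5), (34, bio, Uma, 33, 1987, Yan, 9), (34, p1, Wes, 33, 1995, Yan, 10), (34, p1, Wes, 33, 1995, Yan, 5), (34, p1, Wes, 33, 1995, Yan, 9), (34, p2, Hal, 33, 2018, Yan, 10), (34, p2, Hal, 33, 2018, Yan, 5), (34, p2, Hal, 33, 2018, Yan, 9), (34, rd, Ada, 33, 1999, Yan, 10), (34, rd, Ada, 33, 1999, Yan, 5), (34, rd, Ada, 33, 1999, Yan, 9), (34, rd, Bo, 33, 2020, Yan, 10), (34, rd, Bo, 33, 2020, Yan, 5), (34, rd, Bo, 33, 2020, Yan, 9)}.
π[aid, aname]: project onto (aid, aname) (10 duplicate(s) eliminated) → {(34, Ada), (34, Bo), (34, Hal), (34, Uma), (34, Wes)}

{(34, Ada), (34, Bo), (34, Hal), (34, Uma), (34, Wes)}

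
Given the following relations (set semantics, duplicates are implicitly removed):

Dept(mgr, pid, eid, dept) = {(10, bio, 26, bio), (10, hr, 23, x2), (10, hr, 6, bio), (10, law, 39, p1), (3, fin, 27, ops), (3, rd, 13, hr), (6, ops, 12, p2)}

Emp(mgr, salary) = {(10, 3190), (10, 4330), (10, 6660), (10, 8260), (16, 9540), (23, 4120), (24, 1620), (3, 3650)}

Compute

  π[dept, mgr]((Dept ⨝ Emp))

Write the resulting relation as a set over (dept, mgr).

Joining Dept and Emp on mgr yields {(10, bio, 26, bio, 3190), (10, bio, 26, bio, 4330), (10, bio, 26, bio, 6660), (10, bio, 26, bio, 8260), (10, hr, 23, x2, 3190), (10, hr, 23, x2, 4330), (10, hr, 23, x2, 6660), (10, hr, 23, x2, 8260), (10, hr, 6, bio, 3190), (10, hr, 6, bio, 4330), (10, hr, 6, bio, 6660), (10, hr, 6, bio, 8260), (10, law, 39, p1, 3190), (10, law, 39, p1, 4330), (10, law, 39, p1, 6660), (10, law, 39, p1, 8260), (3, fin, 27, ops, 3650), (3, rd, 13, hr, 3650)}.
π[dept, mgr]: project onto (dept, mgr) (13 duplicate(s) eliminated) → {(bio, 10), (hr, 3), (ops, 3), (p1, 10), (x2, 10)}

{(bio, 10), (hr, 3), (ops, 3), (p1, 10), (x2, 10)}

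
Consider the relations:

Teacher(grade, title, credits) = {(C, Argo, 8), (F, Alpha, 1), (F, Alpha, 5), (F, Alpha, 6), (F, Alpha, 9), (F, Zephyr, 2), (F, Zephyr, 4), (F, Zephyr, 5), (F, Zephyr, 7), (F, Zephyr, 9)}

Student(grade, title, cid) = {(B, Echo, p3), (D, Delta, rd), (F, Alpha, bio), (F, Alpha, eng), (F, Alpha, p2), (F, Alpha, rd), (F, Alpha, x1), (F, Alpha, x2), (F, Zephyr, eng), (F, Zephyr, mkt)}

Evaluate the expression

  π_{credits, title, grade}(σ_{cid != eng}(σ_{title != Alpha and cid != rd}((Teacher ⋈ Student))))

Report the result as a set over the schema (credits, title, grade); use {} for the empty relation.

{(2, Zephyr, F), (4, Zephyr, F), (5, Zephyr, F), (7, Zephyr, F), (9, Zephyr, F)}

Joining Teacher and Student on grade, title yields {(F, Alpha, 1, bio), (F, Alpha, 1, eng), (F, Alpha, 1, p2), (F, Alpha, 1, rd), (F, Alpha, 1, x1), (F, Alpha, 1, x2), (F, Alpha, 5, bio), (F, Alpha, 5, eng), (F, Alpha, 5, p2), (F, Alpha, 5, rd), (F, Alpha, 5, x1), (F, Alpha, 5, x2), (F, Alpha, 6, bio), (F, Alpha, 6, eng), (F, Alpha, 6, p2), (F, Alpha, 6, rd), (F, Alpha, 6, x1), (F, Alpha, 6, x2), (F, Alpha, 9, bio), (F, Alpha, 9, eng), (F, Alpha, 9, p2), (F, Alpha, 9, rd), (F, Alpha, 9, x1), (F, Alpha, 9, x2), (F, Zephyr, 2, eng), (F, Zephyr, 2, mkt), (F, Zephyr, 4, eng), (F, Zephyr, 4, mkt), (F, Zephyr, 5, eng), (F, Zephyr, 5, mkt), (F, Zephyr, 7, eng), (F, Zephyr, 7, mkt), (F, Zephyr, 9, eng), (F, Zephyr, 9, mkt)}.
σ[title != Alpha and cid != rd]: keep tuples satisfying title != Alpha and cid != rd → {(F, Zephyr, 2, eng), (F, Zephyr, 2, mkt), (F, Zephyr, 4, eng), (F, Zephyr, 4, mkt), (F, Zephyr, 5, eng), (F, Zephyr, 5, mkt), (F, Zephyr, 7, eng), (F, Zephyr, 7, mkt), (F, Zephyr, 9, eng), (F, Zephyr, 9, mkt)}
σ[cid != eng]: keep tuples satisfying cid != eng → {(F, Zephyr, 2, mkt), (F, Zephyr, 4, mkt), (F, Zephyr, 5, mkt), (F, Zephyr, 7, mkt), (F, Zephyr, 9, mkt)}
Projecting to credits, title, grade: {(2, Zephyr, F), (4, Zephyr, F), (5, Zephyr, F), (7, Zephyr, F), (9, Zephyr, F)}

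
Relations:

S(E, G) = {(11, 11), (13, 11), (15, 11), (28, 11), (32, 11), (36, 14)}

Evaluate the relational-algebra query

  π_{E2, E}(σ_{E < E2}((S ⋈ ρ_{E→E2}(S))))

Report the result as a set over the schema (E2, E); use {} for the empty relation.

ρ[E→E2]: schema becomes (E2, G); tuples unchanged.
S ⋈ ρ_{E→E2}(S) (natural join on G): {(11, 11, 11), (11, 11, 13), (11, 11, 15), (11, 11, 28), (11, 11, 32), (13, 11, 11), (13, 11, 13), (13, 11, 15), (13, 11, 28), (13, 11, 32), (15, 11, 11), (15, 11, 13), (15, 11, 15), (15, 11, 28), (15, 11, 32), (28, 11, 11), (28, 11, 13), (28, 11, 15), (28, 11, 28), (28, 11, 32), (32, 11, 11), (32, 11, 13), (32, 11, 15), (32, 11, 28), (32, 11, 32), (36, 14, 36)}
σ[E < E2]: keep tuples satisfying E < E2 → {(11, 11, 13), (11, 11, 15), (11, 11, 28), (11, 11, 32), (13, 11, 15), (13, 11, 28), (13, 11, 32), (15, 11, 28), (15, 11, 32), (28, 11, 32)}
Keep only column(s) E2, E: {(13, 11), (15, 11), (15, 13), (28, 11), (28, 13), (28, 15), (32, 11), (32, 13), (32, 15), (32, 28)}

{(13, 11), (15, 11), (15, 13), (28, 11), (28, 13), (28, 15), (32, 11), (32, 13), (32, 15), (32, 28)}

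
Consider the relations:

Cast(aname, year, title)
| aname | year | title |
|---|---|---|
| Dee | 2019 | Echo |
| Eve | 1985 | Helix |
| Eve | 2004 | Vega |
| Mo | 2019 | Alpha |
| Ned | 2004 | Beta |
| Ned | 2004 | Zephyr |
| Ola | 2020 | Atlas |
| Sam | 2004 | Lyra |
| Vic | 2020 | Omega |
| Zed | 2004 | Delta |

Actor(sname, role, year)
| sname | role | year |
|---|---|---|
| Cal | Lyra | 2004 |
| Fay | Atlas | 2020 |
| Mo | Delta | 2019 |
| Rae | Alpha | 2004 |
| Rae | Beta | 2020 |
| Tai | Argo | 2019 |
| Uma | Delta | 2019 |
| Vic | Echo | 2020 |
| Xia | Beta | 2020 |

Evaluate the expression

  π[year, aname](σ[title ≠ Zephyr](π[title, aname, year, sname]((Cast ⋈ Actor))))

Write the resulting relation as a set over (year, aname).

{(2004, Eve), (2004, Ned), (2004, Sam), (2004, Zed), (2019, Dee), (2019, Mo), (2020, Ola), (2020, Vic)}

Cast ⋈ Actor (natural join on year): {(Dee, 2019, Echo, Mo, Delta), (Dee, 2019, Echo, Tai, Argo), (Dee, 2019, Echo, Uma, Delta), (Eve, 2004, Vega, Cal, Lyra), (Eve, 2004, Vega, Rae, Alpha), (Mo, 2019, Alpha, Mo, Delta), (Mo, 2019, Alpha, Tai, Argo), (Mo, 2019, Alpha, Uma, Delta), (Ned, 2004, Beta, Cal, Lyra), (Ned, 2004, Beta, Rae, Alpha), (Ned, 2004, Zephyr, Cal, Lyra), (Ned, 2004, Zephyr, Rae, Alpha), (Ola, 2020, Atlas, Fay, Atlas), (Ola, 2020, Atlas, Rae, Beta), (Ola, 2020, Atlas, Vic, Echo), (Ola, 2020, Atlas, Xia, Beta), (Sam, 2004, Lyra, Cal, Lyra), (Sam, 2004, Lyra, Rae, Alpha), (Vic, 2020, Omega, Fay, Atlas), (Vic, 2020, Omega, Rae, Beta), (Vic, 2020, Omega, Vic, Echo), (Vic, 2020, Omega, Xia, Beta), (Zed, 2004, Delta, Cal, Lyra), (Zed, 2004, Delta, Rae, Alpha)}
π[title, aname, year, sname]: project onto (title, aname, year, sname) → {(Alpha, Mo, 2019, Mo), (Alpha, Mo, 2019, Tai), (Alpha, Mo, 2019, Uma), (Atlas, Ola, 2020, Fay), (Atlas, Ola, 2020, Rae), (Atlas, Ola, 2020, Vic), (Atlas, Ola, 2020, Xia), (Beta, Ned, 2004, Cal), (Beta, Ned, 2004, Rae), (Delta, Zed, 2004, Cal), (Delta, Zed, 2004, Rae), (Echo, Dee, 2019, Mo), (Echo, Dee, 2019, Tai), (Echo, Dee, 2019, Uma), (Lyra, Sam, 2004, Cal), (Lyra, Sam, 2004, Rae), (Omega, Vic, 2020, Fay), (Omega, Vic, 2020, Rae), (Omega, Vic, 2020, Vic), (Omega, Vic, 2020, Xia), (Vega, Eve, 2004, Cal), (Vega, Eve, 2004, Rae), (Zephyr, Ned, 2004, Cal), (Zephyr, Ned, 2004, Rae)}
Filtering on title ≠ Zephyr leaves {(Alpha, Mo, 2019, Mo), (Alpha, Mo, 2019, Tai), (Alpha, Mo, 2019, Uma), (Atlas, Ola, 2020, Fay), (Atlas, Ola, 2020, Rae), (Atlas, Ola, 2020, Vic), (Atlas, Ola, 2020, Xia), (Beta, Ned, 2004, Cal), (Beta, Ned, 2004, Rae), (Delta, Zed, 2004, Cal), (Delta, Zed, 2004, Rae), (Echo, Dee, 2019, Mo), (Echo, Dee, 2019, Tai), (Echo, Dee, 2019, Uma), (Lyra, Sam, 2004, Cal), (Lyra, Sam, 2004, Rae), (Omega, Vic, 2020, Fay), (Omega, Vic, 2020, Rae), (Omega, Vic, 2020, Vic), (Omega, Vic, 2020, Xia), (Vega, Eve, 2004, Cal), (Vega, Eve, 2004, Rae)}.
π[year, aname]: project onto (year, aname) (14 duplicate(s) eliminated) → {(2004, Eve), (2004, Ned), (2004, Sam), (2004, Zed), (2019, Dee), (2019, Mo), (2020, Ola), (2020, Vic)}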